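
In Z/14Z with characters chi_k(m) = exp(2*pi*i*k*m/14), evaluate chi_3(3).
chi_3(3) = zeta_14^9 = exp(-5*I*pi/7)

Solution. chi_3(3) = zeta_14^(3*3) = zeta_14^9. Since zeta_14^14 = 1, this equals zeta_14^9 = exp(2*pi*i*9/14) = exp(-5*I*pi/7).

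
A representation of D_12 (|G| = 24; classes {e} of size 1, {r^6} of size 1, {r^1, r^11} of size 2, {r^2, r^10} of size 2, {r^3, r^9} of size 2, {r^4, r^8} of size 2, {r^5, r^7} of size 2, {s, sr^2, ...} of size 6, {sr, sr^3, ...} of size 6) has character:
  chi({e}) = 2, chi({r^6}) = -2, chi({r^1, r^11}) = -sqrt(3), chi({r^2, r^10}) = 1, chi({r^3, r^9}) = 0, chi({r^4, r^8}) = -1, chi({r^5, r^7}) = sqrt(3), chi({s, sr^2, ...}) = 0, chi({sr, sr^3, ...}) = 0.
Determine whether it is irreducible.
Irreducible: <chi, chi> = 1.

Explanation: <chi, chi> = (1/|G|) sum_C |C| * |chi(C)|^2 = (1/24)[1*|2|^2 + 1*|-2|^2 + 2*|-sqrt(3)|^2 + 2*|1|^2 + 2*|0|^2 + 2*|-1|^2 + 2*|sqrt(3)|^2 + 6*|0|^2 + 6*|0|^2]
  = (1/24)[(4) + (4) + (6) + (2) + (0) + (2) + (6) + (0) + (0)] = 24/24 = 1.
A character is irreducible iff <chi, chi> = 1, so this representation is irreducible.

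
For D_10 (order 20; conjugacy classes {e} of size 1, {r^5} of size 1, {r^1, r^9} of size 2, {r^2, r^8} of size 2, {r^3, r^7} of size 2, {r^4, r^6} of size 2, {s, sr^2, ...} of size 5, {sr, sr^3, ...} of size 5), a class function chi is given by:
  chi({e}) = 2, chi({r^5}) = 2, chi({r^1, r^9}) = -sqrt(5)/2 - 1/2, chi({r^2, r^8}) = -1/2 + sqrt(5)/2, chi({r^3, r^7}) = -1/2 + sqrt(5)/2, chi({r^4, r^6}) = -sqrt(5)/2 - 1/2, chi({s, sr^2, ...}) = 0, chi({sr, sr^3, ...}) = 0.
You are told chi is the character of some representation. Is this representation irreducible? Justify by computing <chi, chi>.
Irreducible: <chi, chi> = 1.

Details: <chi, chi> = (1/|G|) sum_C |C| * |chi(C)|^2 = (1/20)[1*|2|^2 + 1*|2|^2 + 2*|-sqrt(5)/2 - 1/2|^2 + 2*|-1/2 + sqrt(5)/2|^2 + 2*|-1/2 + sqrt(5)/2|^2 + 2*|-sqrt(5)/2 - 1/2|^2 + 5*|0|^2 + 5*|0|^2]
  = (1/20)[(4) + (4) + (sqrt(5) + 3) + (3 - sqrt(5)) + (3 - sqrt(5)) + (sqrt(5) + 3) + (0) + (0)] = 20/20 = 1.
A character is irreducible iff <chi, chi> = 1, so this representation is irreducible.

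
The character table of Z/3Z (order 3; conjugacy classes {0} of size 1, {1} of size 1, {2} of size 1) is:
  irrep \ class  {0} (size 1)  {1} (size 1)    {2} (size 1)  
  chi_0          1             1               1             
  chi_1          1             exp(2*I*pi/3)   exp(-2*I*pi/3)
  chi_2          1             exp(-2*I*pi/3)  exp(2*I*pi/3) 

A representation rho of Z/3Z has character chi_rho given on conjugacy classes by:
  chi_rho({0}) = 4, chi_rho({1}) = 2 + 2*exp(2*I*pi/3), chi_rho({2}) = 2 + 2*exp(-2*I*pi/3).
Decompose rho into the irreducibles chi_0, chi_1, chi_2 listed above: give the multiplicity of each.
Multiplicities: chi_0: 2, chi_1: 2, chi_2: 0.

Justification: Use <chi_rho, chi> = (1/|G|) sum_C |C| * chi_rho(C) * conj(chi(C)) with |G| = 3 for each irreducible chi in the table:
  <chi_rho, chi_0> = (1/3)[1*(4)*conj(1) + 1*(2 + 2*exp(2*I*pi/3))*conj(1) + 1*(2 + 2*exp(-2*I*pi/3))*conj(1)]
      = (1/3)[(4) + (2 + 2*exp(2*I*pi/3)) + (2 + 2*exp(-2*I*pi/3))] = 6/3 = 2
  <chi_rho, chi_1> = (1/3)[1*(4)*conj(1) + 1*(2 + 2*exp(2*I*pi/3))*conj(exp(2*I*pi/3)) + 1*(2 + 2*exp(-2*I*pi/3))*conj(exp(-2*I*pi/3))]
      = (1/3)[(4) + (2 + 2*exp(-2*I*pi/3)) + (2 + 2*exp(2*I*pi/3))] = 6/3 = 2
  <chi_rho, chi_2> = (1/3)[1*(4)*conj(1) + 1*(2 + 2*exp(2*I*pi/3))*conj(exp(-2*I*pi/3)) + 1*(2 + 2*exp(-2*I*pi/3))*conj(exp(2*I*pi/3))]
      = (1/3)[(4) + (-2) + (-2)] = 0/3 = 0
(Exp terms are combined using exp(i*s)*conj(exp(i*t)) = exp(i*(s-t)), and sums of them are collapsed using the identity that for every m > 1 the m distinct m-th roots of unity sum to 0, e.g. 1 + exp(2*I*pi/3) + exp(-2*I*pi/3) = 0.)
Dimension check: dim(rho) = sum (mult * dim) = 2*1 + 2*1 + 0*1 = 4 = chi_rho(e) = 4.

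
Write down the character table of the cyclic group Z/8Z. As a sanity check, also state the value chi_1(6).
Character table of Z/8Z (irreps indexed chi_0,...,chi_7 with chi_k(m) = zeta_8^(k*m), zeta_8 = exp(2*pi*i/8)):
  irrep \ class  {0} (size 1)  {1} (size 1)    {2} (size 1)  {3} (size 1)    {4} (size 1)  {5} (size 1)    {6} (size 1)  {7} (size 1)  
  chi_0          1             1               1             1               1             1               1             1             
  chi_1          1             exp(I*pi/4)     I             exp(3*I*pi/4)   -1            exp(-3*I*pi/4)  -I            exp(-I*pi/4)  
  chi_2          1             I               -1            -I              1             I               -1            -I            
  chi_3          1             exp(3*I*pi/4)   -I            exp(I*pi/4)     -1            exp(-I*pi/4)    I             exp(-3*I*pi/4)
  chi_4          1             -1              1             -1              1             -1              1             -1            
  chi_5          1             exp(-3*I*pi/4)  I             exp(-I*pi/4)    -1            exp(I*pi/4)     -I            exp(3*I*pi/4) 
  chi_6          1             -I              -1            I               1             -I              -1            I             
  chi_7          1             exp(-I*pi/4)    -I            exp(-3*I*pi/4)  -1            exp(3*I*pi/4)   I             exp(I*pi/4)   

Spot check: chi_1(6) = zeta_8^(1*6) = zeta_8^6 = -I.

Proof sketch: Z/8Z is abelian, so all 8 irreducible complex representations are 1-dimensional. They are given by chi_k(m) = zeta_8^(k*m) for k = 0,...,7. Row orthogonality: sum_m chi_k(m) conj(chi_l(m)) = 8 * [k = l].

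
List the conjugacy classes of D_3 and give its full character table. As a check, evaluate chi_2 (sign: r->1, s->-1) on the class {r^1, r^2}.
Conjugacy classes: {e} of size 1, {r^1, r^2} of size 2, {s, sr, ..., sr^2} of size 3.
Character table:
  irrep \ class              {e} (size 1)  {r^1, r^2} (size 2)  {s, sr, ..., sr^2} (size 3)
  chi_1 (triv)               1             1                    1                          
  chi_2 (sign: r->1, s->-1)  1             1                    -1                         
  chi_3 (2d, j=1)            2             -1                   0                          

Spot check: chi_2 (sign: r->1, s->-1) on {r^1, r^2} = 1.

Justification: D_3 has order 2*3 = 6 with 3 conjugacy classes, hence 3 irreducibles. Sum of squared dims 1 + 1 + 4 = 6 = |G|. Linear characters come from the abelianisation; the 2-dimensional irreps have character r^k -> 2*cos(2*pi*j*k/3), reflections -> 0.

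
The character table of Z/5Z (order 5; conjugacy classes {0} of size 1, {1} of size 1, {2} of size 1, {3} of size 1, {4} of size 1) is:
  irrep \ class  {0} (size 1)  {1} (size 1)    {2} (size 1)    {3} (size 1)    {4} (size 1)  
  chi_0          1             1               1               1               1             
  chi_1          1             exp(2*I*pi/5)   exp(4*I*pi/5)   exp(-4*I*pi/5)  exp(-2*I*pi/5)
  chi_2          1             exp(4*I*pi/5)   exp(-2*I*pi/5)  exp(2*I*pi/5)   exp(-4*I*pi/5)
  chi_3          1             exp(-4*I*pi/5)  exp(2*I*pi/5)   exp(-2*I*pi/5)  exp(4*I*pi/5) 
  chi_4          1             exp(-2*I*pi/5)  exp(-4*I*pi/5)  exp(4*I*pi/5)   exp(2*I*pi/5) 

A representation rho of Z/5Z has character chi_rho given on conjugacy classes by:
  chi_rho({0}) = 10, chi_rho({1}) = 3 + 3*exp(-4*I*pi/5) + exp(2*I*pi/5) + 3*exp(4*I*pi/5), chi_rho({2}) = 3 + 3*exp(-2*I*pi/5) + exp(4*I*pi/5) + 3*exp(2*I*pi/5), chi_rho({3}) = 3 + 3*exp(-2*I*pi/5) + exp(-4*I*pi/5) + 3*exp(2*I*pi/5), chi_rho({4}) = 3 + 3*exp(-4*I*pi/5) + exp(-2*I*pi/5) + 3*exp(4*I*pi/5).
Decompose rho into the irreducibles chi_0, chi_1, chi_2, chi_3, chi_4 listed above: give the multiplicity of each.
Multiplicities: chi_0: 3, chi_1: 1, chi_2: 3, chi_3: 3, chi_4: 0.

Justification: Use <chi_rho, chi> = (1/|G|) sum_C |C| * chi_rho(C) * conj(chi(C)) with |G| = 5 for each irreducible chi in the table:
  <chi_rho, chi_0> = (1/5)[1*(10)*conj(1) + 1*(3 + 3*exp(-4*I*pi/5) + exp(2*I*pi/5) + 3*exp(4*I*pi/5))*conj(1) + 1*(3 + 3*exp(-2*I*pi/5) + exp(4*I*pi/5) + 3*exp(2*I*pi/5))*conj(1) + 1*(3 + 3*exp(-2*I*pi/5) + exp(-4*I*pi/5) + 3*exp(2*I*pi/5))*conj(1) + 1*(3 + 3*exp(-4*I*pi/5) + exp(-2*I*pi/5) + 3*exp(4*I*pi/5))*conj(1)]
      = (1/5)[(10) + (3 + 3*exp(-4*I*pi/5) + exp(2*I*pi/5) + 3*exp(4*I*pi/5)) + (3 + 3*exp(-2*I*pi/5) + exp(4*I*pi/5) + 3*exp(2*I*pi/5)) + (3 + 3*exp(-2*I*pi/5) + exp(-4*I*pi/5) + 3*exp(2*I*pi/5)) + (3 + 3*exp(-4*I*pi/5) + exp(-2*I*pi/5) + 3*exp(4*I*pi/5))] = 15/5 = 3
  <chi_rho, chi_1> = (1/5)[1*(10)*conj(1) + 1*(3 + 3*exp(-4*I*pi/5) + exp(2*I*pi/5) + 3*exp(4*I*pi/5))*conj(exp(2*I*pi/5)) + 1*(3 + 3*exp(-2*I*pi/5) + exp(4*I*pi/5) + 3*exp(2*I*pi/5))*conj(exp(4*I*pi/5)) + 1*(3 + 3*exp(-2*I*pi/5) + exp(-4*I*pi/5) + 3*exp(2*I*pi/5))*conj(exp(-4*I*pi/5)) + 1*(3 + 3*exp(-4*I*pi/5) + exp(-2*I*pi/5) + 3*exp(4*I*pi/5))*conj(exp(-2*I*pi/5))]
      = (1/5)[(10) + (1 + 3*exp(-2*I*pi/5) + 3*exp(4*I*pi/5) + 3*exp(2*I*pi/5)) + (1 + 3*exp(-2*I*pi/5) + 3*exp(-4*I*pi/5) + 3*exp(4*I*pi/5)) + (1 + 3*exp(-4*I*pi/5) + 3*exp(4*I*pi/5) + 3*exp(2*I*pi/5)) + (1 + 3*exp(-2*I*pi/5) + 3*exp(-4*I*pi/5) + 3*exp(2*I*pi/5))] = 5/5 = 1
  <chi_rho, chi_2> = (1/5)[1*(10)*conj(1) + 1*(3 + 3*exp(-4*I*pi/5) + exp(2*I*pi/5) + 3*exp(4*I*pi/5))*conj(exp(4*I*pi/5)) + 1*(3 + 3*exp(-2*I*pi/5) + exp(4*I*pi/5) + 3*exp(2*I*pi/5))*conj(exp(-2*I*pi/5)) + 1*(3 + 3*exp(-2*I*pi/5) + exp(-4*I*pi/5) + 3*exp(2*I*pi/5))*conj(exp(2*I*pi/5)) + 1*(3 + 3*exp(-4*I*pi/5) + exp(-2*I*pi/5) + 3*exp(4*I*pi/5))*conj(exp(-4*I*pi/5))]
      = (1/5)[(10) + (3 + 3*exp(-4*I*pi/5) + exp(-2*I*pi/5) + 3*exp(2*I*pi/5)) + (3 + exp(-4*I*pi/5) + 3*exp(4*I*pi/5) + 3*exp(2*I*pi/5)) + (3 + 3*exp(-2*I*pi/5) + 3*exp(-4*I*pi/5) + exp(4*I*pi/5)) + (3 + 3*exp(-2*I*pi/5) + exp(2*I*pi/5) + 3*exp(4*I*pi/5))] = 15/5 = 3
  <chi_rho, chi_3> = (1/5)[1*(10)*conj(1) + 1*(3 + 3*exp(-4*I*pi/5) + exp(2*I*pi/5) + 3*exp(4*I*pi/5))*conj(exp(-4*I*pi/5)) + 1*(3 + 3*exp(-2*I*pi/5) + exp(4*I*pi/5) + 3*exp(2*I*pi/5))*conj(exp(2*I*pi/5)) + 1*(3 + 3*exp(-2*I*pi/5) + exp(-4*I*pi/5) + 3*exp(2*I*pi/5))*conj(exp(-2*I*pi/5)) + 1*(3 + 3*exp(-4*I*pi/5) + exp(-2*I*pi/5) + 3*exp(4*I*pi/5))*conj(exp(4*I*pi/5))]
      = (1/5)[(10) + (3 + 3*exp(-2*I*pi/5) + exp(-4*I*pi/5) + 3*exp(4*I*pi/5)) + (3 + 3*exp(-2*I*pi/5) + 3*exp(-4*I*pi/5) + exp(2*I*pi/5)) + (3 + exp(-2*I*pi/5) + 3*exp(4*I*pi/5) + 3*exp(2*I*pi/5)) + (3 + 3*exp(-4*I*pi/5) + exp(4*I*pi/5) + 3*exp(2*I*pi/5))] = 15/5 = 3
  <chi_rho, chi_4> = (1/5)[1*(10)*conj(1) + 1*(3 + 3*exp(-4*I*pi/5) + exp(2*I*pi/5) + 3*exp(4*I*pi/5))*conj(exp(-2*I*pi/5)) + 1*(3 + 3*exp(-2*I*pi/5) + exp(4*I*pi/5) + 3*exp(2*I*pi/5))*conj(exp(-4*I*pi/5)) + 1*(3 + 3*exp(-2*I*pi/5) + exp(-4*I*pi/5) + 3*exp(2*I*pi/5))*conj(exp(4*I*pi/5)) + 1*(3 + 3*exp(-4*I*pi/5) + exp(-2*I*pi/5) + 3*exp(4*I*pi/5))*conj(exp(2*I*pi/5))]
      = (1/5)[(10) + (3*exp(-2*I*pi/5) + 3*exp(-4*I*pi/5) + exp(4*I*pi/5) + 3*exp(2*I*pi/5)) + (3*exp(-4*I*pi/5) + exp(-2*I*pi/5) + 3*exp(4*I*pi/5) + 3*exp(2*I*pi/5)) + (3*exp(-2*I*pi/5) + 3*exp(-4*I*pi/5) + exp(2*I*pi/5) + 3*exp(4*I*pi/5)) + (3*exp(-2*I*pi/5) + exp(-4*I*pi/5) + 3*exp(4*I*pi/5) + 3*exp(2*I*pi/5))] = 0/5 = 0
(Exp terms are combined using exp(i*s)*conj(exp(i*t)) = exp(i*(s-t)), and sums of them are collapsed using the identity that for every m > 1 the m distinct m-th roots of unity sum to 0, e.g. 1 + exp(2*I*pi/3) + exp(-2*I*pi/3) = 0.)
Dimension check: dim(rho) = sum (mult * dim) = 3*1 + 1*1 + 3*1 + 3*1 + 0*1 = 10 = chi_rho(e) = 10.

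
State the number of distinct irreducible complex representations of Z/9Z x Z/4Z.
36

Details: The number of irreducible complex representations of a finite group equals its number of conjugacy classes. Z/9Z x Z/4Z is abelian of order 36, so every element is its own conjugacy class: 36 classes, so Z/9Z x Z/4Z (order 36) has exactly 36 irreducible complex representations.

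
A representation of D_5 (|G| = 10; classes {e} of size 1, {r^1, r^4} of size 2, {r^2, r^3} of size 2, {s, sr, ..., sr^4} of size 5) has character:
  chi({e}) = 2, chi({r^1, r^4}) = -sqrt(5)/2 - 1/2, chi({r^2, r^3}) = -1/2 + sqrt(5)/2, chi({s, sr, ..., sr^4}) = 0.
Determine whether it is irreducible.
Irreducible: <chi, chi> = 1.

Solution. <chi, chi> = (1/|G|) sum_C |C| * |chi(C)|^2 = (1/10)[1*|2|^2 + 2*|-sqrt(5)/2 - 1/2|^2 + 2*|-1/2 + sqrt(5)/2|^2 + 5*|0|^2]
  = (1/10)[(4) + (sqrt(5) + 3) + (3 - sqrt(5)) + (0)] = 10/10 = 1.
A character is irreducible iff <chi, chi> = 1, so this representation is irreducible.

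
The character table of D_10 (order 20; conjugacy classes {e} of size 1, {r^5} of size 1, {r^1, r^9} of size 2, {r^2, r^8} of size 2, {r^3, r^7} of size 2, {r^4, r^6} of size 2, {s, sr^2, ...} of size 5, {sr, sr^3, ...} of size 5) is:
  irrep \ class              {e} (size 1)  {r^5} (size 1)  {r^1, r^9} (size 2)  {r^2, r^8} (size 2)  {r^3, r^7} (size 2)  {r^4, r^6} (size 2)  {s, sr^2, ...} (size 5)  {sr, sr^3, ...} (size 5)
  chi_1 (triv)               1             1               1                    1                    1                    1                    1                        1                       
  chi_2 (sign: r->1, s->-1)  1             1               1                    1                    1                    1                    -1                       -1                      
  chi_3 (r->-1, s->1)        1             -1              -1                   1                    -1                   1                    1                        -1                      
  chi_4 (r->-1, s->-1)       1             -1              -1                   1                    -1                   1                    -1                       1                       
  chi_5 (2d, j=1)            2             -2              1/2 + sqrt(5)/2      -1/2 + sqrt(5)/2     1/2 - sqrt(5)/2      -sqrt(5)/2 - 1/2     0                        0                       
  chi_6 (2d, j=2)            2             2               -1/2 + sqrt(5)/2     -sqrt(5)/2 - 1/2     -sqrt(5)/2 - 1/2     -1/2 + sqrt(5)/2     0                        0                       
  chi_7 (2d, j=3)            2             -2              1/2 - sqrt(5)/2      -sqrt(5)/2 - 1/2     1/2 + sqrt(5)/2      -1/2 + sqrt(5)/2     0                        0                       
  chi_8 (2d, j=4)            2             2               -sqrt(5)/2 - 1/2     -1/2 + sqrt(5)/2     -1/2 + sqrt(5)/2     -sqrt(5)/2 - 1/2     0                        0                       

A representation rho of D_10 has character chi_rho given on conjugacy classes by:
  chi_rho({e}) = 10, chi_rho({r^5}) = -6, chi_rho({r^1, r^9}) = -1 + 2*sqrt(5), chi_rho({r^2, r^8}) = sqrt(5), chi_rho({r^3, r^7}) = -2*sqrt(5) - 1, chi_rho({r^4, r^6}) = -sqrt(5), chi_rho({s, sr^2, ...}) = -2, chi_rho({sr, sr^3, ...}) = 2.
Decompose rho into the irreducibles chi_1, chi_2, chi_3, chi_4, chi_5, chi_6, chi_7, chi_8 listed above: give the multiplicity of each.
Multiplicities: chi_1: 0, chi_2: 0, chi_3: 0, chi_4: 2, chi_5: 3, chi_6: 1, chi_7: 0, chi_8: 0.

Solution. Use <chi_rho, chi> = (1/|G|) sum_C |C| * chi_rho(C) * conj(chi(C)) with |G| = 20 for each irreducible chi in the table:
  <chi_rho, chi_1> = (1/20)[1*(10)*conj(1) + 1*(-6)*conj(1) + 2*(-1 + 2*sqrt(5))*conj(1) + 2*(sqrt(5))*conj(1) + 2*(-2*sqrt(5) - 1)*conj(1) + 2*(-sqrt(5))*conj(1) + 5*(-2)*conj(1) + 5*(2)*conj(1)]
      = (1/20)[(10) + (-6) + (-2 + 4*sqrt(5)) + (2*sqrt(5)) + (-4*sqrt(5) - 2) + (-2*sqrt(5)) + (-10) + (10)] = 0/20 = 0
  <chi_rho, chi_2> = (1/20)[1*(10)*conj(1) + 1*(-6)*conj(1) + 2*(-1 + 2*sqrt(5))*conj(1) + 2*(sqrt(5))*conj(1) + 2*(-2*sqrt(5) - 1)*conj(1) + 2*(-sqrt(5))*conj(1) + 5*(-2)*conj(-1) + 5*(2)*conj(-1)]
      = (1/20)[(10) + (-6) + (-2 + 4*sqrt(5)) + (2*sqrt(5)) + (-4*sqrt(5) - 2) + (-2*sqrt(5)) + (10) + (-10)] = 0/20 = 0
  <chi_rho, chi_3> = (1/20)[1*(10)*conj(1) + 1*(-6)*conj(-1) + 2*(-1 + 2*sqrt(5))*conj(-1) + 2*(sqrt(5))*conj(1) + 2*(-2*sqrt(5) - 1)*conj(-1) + 2*(-sqrt(5))*conj(1) + 5*(-2)*conj(1) + 5*(2)*conj(-1)]
      = (1/20)[(10) + (6) + (2 - 4*sqrt(5)) + (2*sqrt(5)) + (2 + 4*sqrt(5)) + (-2*sqrt(5)) + (-10) + (-10)] = 0/20 = 0
  <chi_rho, chi_4> = (1/20)[1*(10)*conj(1) + 1*(-6)*conj(-1) + 2*(-1 + 2*sqrt(5))*conj(-1) + 2*(sqrt(5))*conj(1) + 2*(-2*sqrt(5) - 1)*conj(-1) + 2*(-sqrt(5))*conj(1) + 5*(-2)*conj(-1) + 5*(2)*conj(1)]
      = (1/20)[(10) + (6) + (2 - 4*sqrt(5)) + (2*sqrt(5)) + (2 + 4*sqrt(5)) + (-2*sqrt(5)) + (10) + (10)] = 40/20 = 2
  <chi_rho, chi_5> = (1/20)[1*(10)*conj(2) + 1*(-6)*conj(-2) + 2*(-1 + 2*sqrt(5))*conj(1/2 + sqrt(5)/2) + 2*(sqrt(5))*conj(-1/2 + sqrt(5)/2) + 2*(-2*sqrt(5) - 1)*conj(1/2 - sqrt(5)/2) + 2*(-sqrt(5))*conj(-sqrt(5)/2 - 1/2) + 5*(-2)*conj(0) + 5*(2)*conj(0)]
      = (1/20)[(20) + (12) + (sqrt(5) + 9) + (5 - sqrt(5)) + (9 - sqrt(5)) + (sqrt(5) + 5) + (0) + (0)] = 60/20 = 3
  <chi_rho, chi_6> = (1/20)[1*(10)*conj(2) + 1*(-6)*conj(2) + 2*(-1 + 2*sqrt(5))*conj(-1/2 + sqrt(5)/2) + 2*(sqrt(5))*conj(-sqrt(5)/2 - 1/2) + 2*(-2*sqrt(5) - 1)*conj(-sqrt(5)/2 - 1/2) + 2*(-sqrt(5))*conj(-1/2 + sqrt(5)/2) + 5*(-2)*conj(0) + 5*(2)*conj(0)]
      = (1/20)[(20) + (-12) + (11 - 3*sqrt(5)) + (-5 - sqrt(5)) + (3*sqrt(5) + 11) + (-5 + sqrt(5)) + (0) + (0)] = 20/20 = 1
  <chi_rho, chi_7> = (1/20)[1*(10)*conj(2) + 1*(-6)*conj(-2) + 2*(-1 + 2*sqrt(5))*conj(1/2 - sqrt(5)/2) + 2*(sqrt(5))*conj(-sqrt(5)/2 - 1/2) + 2*(-2*sqrt(5) - 1)*conj(1/2 + sqrt(5)/2) + 2*(-sqrt(5))*conj(-1/2 + sqrt(5)/2) + 5*(-2)*conj(0) + 5*(2)*conj(0)]
      = (1/20)[(20) + (12) + (-11 + 3*sqrt(5)) + (-5 - sqrt(5)) + (-11 - 3*sqrt(5)) + (-5 + sqrt(5)) + (0) + (0)] = 0/20 = 0
  <chi_rho, chi_8> = (1/20)[1*(10)*conj(2) + 1*(-6)*conj(2) + 2*(-1 + 2*sqrt(5))*conj(-sqrt(5)/2 - 1/2) + 2*(sqrt(5))*conj(-1/2 + sqrt(5)/2) + 2*(-2*sqrt(5) - 1)*conj(-1/2 + sqrt(5)/2) + 2*(-sqrt(5))*conj(-sqrt(5)/2 - 1/2) + 5*(-2)*conj(0) + 5*(2)*conj(0)]
      = (1/20)[(20) + (-12) + (-9 - sqrt(5)) + (5 - sqrt(5)) + (-9 + sqrt(5)) + (sqrt(5) + 5) + (0) + (0)] = 0/20 = 0
Dimension check: dim(rho) = sum (mult * dim) = 0*1 + 0*1 + 0*1 + 2*1 + 3*2 + 1*2 + 0*2 + 0*2 = 10 = chi_rho(e) = 10.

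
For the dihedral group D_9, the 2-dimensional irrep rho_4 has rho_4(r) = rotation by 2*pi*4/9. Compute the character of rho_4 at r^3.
chi_{rho_4}(r^3) = 2*cos(2*pi*4*3/9) = -1

Argument: rho_4(r^3) is rotation by angle 2*pi*4*3/9, whose trace is 2*cos(2*pi*4*3/9) = -1.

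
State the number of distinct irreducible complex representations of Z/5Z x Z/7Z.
35

Argument: The number of irreducible complex representations of a finite group equals its number of conjugacy classes. Z/5Z x Z/7Z is abelian of order 35, so every element is its own conjugacy class: 35 classes, so Z/5Z x Z/7Z (order 35) has exactly 35 irreducible complex representations.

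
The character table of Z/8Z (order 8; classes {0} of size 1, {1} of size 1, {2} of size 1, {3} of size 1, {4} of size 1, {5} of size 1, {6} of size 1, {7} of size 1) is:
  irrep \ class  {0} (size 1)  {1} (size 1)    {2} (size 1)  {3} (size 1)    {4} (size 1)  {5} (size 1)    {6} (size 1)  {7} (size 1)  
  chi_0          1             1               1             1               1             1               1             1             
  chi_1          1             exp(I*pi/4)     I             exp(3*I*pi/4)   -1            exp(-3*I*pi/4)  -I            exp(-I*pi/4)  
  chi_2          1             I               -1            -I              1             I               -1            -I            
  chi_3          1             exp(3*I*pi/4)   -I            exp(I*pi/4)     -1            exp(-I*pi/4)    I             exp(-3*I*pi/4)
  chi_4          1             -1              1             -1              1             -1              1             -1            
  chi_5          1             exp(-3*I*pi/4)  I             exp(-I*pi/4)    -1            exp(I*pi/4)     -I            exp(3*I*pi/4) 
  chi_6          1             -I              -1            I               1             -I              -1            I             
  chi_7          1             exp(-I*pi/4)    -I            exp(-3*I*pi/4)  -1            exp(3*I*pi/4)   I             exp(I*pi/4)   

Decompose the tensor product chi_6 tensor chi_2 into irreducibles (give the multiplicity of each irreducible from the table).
chi_6 tensor chi_2 = chi_0 (all other irreducibles have multiplicity 0).

Derivation: The character of a tensor product is the pointwise product (chi_6 * chi_2)(C) = chi_6(C) * chi_2(C):
  {0}: (1)*(1), {1}: (-I)*(I), {2}: (-1)*(-1), {3}: (I)*(-I), {4}: (1)*(1), {5}: (-I)*(I), {6}: (-1)*(-1), {7}: (I)*(-I)
so (chi_6 * chi_2) takes values
  {0} -> 1, {1} -> 1, {2} -> 1, {3} -> 1, {4} -> 1, {5} -> 1, {6} -> 1, {7} -> 1.
Now take the inner product of this character with each irreducible chi from the table, <chi_6*chi_2, chi> = (1/8) sum_C |C| (chi_6*chi_2)(C) conj(chi(C)):
  <chi_6*chi_2, chi_0> = (1/8)[1*(1)*conj(1) + 1*(1)*conj(1) + 1*(1)*conj(1) + 1*(1)*conj(1) + 1*(1)*conj(1) + 1*(1)*conj(1) + 1*(1)*conj(1) + 1*(1)*conj(1)]
      = (1/8)[(1) + (1) + (1) + (1) + (1) + (1) + (1) + (1)] = 8/8 = 1
  <chi_6*chi_2, chi_1> = (1/8)[1*(1)*conj(1) + 1*(1)*conj(exp(I*pi/4)) + 1*(1)*conj(I) + 1*(1)*conj(exp(3*I*pi/4)) + 1*(1)*conj(-1) + 1*(1)*conj(exp(-3*I*pi/4)) + 1*(1)*conj(-I) + 1*(1)*conj(exp(-I*pi/4))]
      = (1/8)[(1) + (exp(-I*pi/4)) + (-I) + (exp(-3*I*pi/4)) + (-1) + (exp(3*I*pi/4)) + (I) + (exp(I*pi/4))] = 0/8 = 0
  <chi_6*chi_2, chi_2> = (1/8)[1*(1)*conj(1) + 1*(1)*conj(I) + 1*(1)*conj(-1) + 1*(1)*conj(-I) + 1*(1)*conj(1) + 1*(1)*conj(I) + 1*(1)*conj(-1) + 1*(1)*conj(-I)]
      = (1/8)[(1) + (-I) + (-1) + (I) + (1) + (-I) + (-1) + (I)] = 0/8 = 0
  <chi_6*chi_2, chi_3> = (1/8)[1*(1)*conj(1) + 1*(1)*conj(exp(3*I*pi/4)) + 1*(1)*conj(-I) + 1*(1)*conj(exp(I*pi/4)) + 1*(1)*conj(-1) + 1*(1)*conj(exp(-I*pi/4)) + 1*(1)*conj(I) + 1*(1)*conj(exp(-3*I*pi/4))]
      = (1/8)[(1) + (exp(-3*I*pi/4)) + (I) + (exp(-I*pi/4)) + (-1) + (exp(I*pi/4)) + (-I) + (exp(3*I*pi/4))] = 0/8 = 0
  <chi_6*chi_2, chi_4> = (1/8)[1*(1)*conj(1) + 1*(1)*conj(-1) + 1*(1)*conj(1) + 1*(1)*conj(-1) + 1*(1)*conj(1) + 1*(1)*conj(-1) + 1*(1)*conj(1) + 1*(1)*conj(-1)]
      = (1/8)[(1) + (-1) + (1) + (-1) + (1) + (-1) + (1) + (-1)] = 0/8 = 0
  <chi_6*chi_2, chi_5> = (1/8)[1*(1)*conj(1) + 1*(1)*conj(exp(-3*I*pi/4)) + 1*(1)*conj(I) + 1*(1)*conj(exp(-I*pi/4)) + 1*(1)*conj(-1) + 1*(1)*conj(exp(I*pi/4)) + 1*(1)*conj(-I) + 1*(1)*conj(exp(3*I*pi/4))]
      = (1/8)[(1) + (exp(3*I*pi/4)) + (-I) + (exp(I*pi/4)) + (-1) + (exp(-I*pi/4)) + (I) + (exp(-3*I*pi/4))] = 0/8 = 0
  <chi_6*chi_2, chi_6> = (1/8)[1*(1)*conj(1) + 1*(1)*conj(-I) + 1*(1)*conj(-1) + 1*(1)*conj(I) + 1*(1)*conj(1) + 1*(1)*conj(-I) + 1*(1)*conj(-1) + 1*(1)*conj(I)]
      = (1/8)[(1) + (I) + (-1) + (-I) + (1) + (I) + (-1) + (-I)] = 0/8 = 0
  <chi_6*chi_2, chi_7> = (1/8)[1*(1)*conj(1) + 1*(1)*conj(exp(-I*pi/4)) + 1*(1)*conj(-I) + 1*(1)*conj(exp(-3*I*pi/4)) + 1*(1)*conj(-1) + 1*(1)*conj(exp(3*I*pi/4)) + 1*(1)*conj(I) + 1*(1)*conj(exp(I*pi/4))]
      = (1/8)[(1) + (exp(I*pi/4)) + (I) + (exp(3*I*pi/4)) + (-1) + (exp(-3*I*pi/4)) + (-I) + (exp(-I*pi/4))] = 0/8 = 0
(Exp terms are combined using exp(i*s)*conj(exp(i*t)) = exp(i*(s-t)), and sums of them are collapsed using the identity that for every m > 1 the m distinct m-th roots of unity sum to 0, e.g. 1 + exp(2*I*pi/3) + exp(-2*I*pi/3) = 0.)
Hence the multiplicities are chi_0: 1. Dimension check: dim(chi_6)*dim(chi_2) = 1*1 = 1 and sum (mult * dim) = 1*1 = 1.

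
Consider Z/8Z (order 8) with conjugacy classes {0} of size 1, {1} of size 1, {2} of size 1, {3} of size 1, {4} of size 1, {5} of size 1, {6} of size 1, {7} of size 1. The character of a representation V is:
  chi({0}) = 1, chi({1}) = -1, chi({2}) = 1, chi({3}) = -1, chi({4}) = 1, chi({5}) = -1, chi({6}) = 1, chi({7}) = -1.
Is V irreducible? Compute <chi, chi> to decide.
Irreducible: <chi, chi> = 1.

Solution. <chi, chi> = (1/|G|) sum_C |C| * |chi(C)|^2 = (1/8)[1*|1|^2 + 1*|-1|^2 + 1*|1|^2 + 1*|-1|^2 + 1*|1|^2 + 1*|-1|^2 + 1*|1|^2 + 1*|-1|^2]
  = (1/8)[(1) + (1) + (1) + (1) + (1) + (1) + (1) + (1)] = 8/8 = 1.
(Exp terms are combined using exp(i*s)*conj(exp(i*t)) = exp(i*(s-t)), and sums of them are collapsed using the identity that for every m > 1 the m distinct m-th roots of unity sum to 0, e.g. 1 + exp(2*I*pi/3) + exp(-2*I*pi/3) = 0.)
A character is irreducible iff <chi, chi> = 1, so this representation is irreducible.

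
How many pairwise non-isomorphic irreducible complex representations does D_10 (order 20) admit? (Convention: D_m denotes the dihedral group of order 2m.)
8

Working: The number of irreducible complex representations of a finite group equals its number of conjugacy classes. D_10 has 8 conjugacy classes (n/2 + 3 for n even), so D_10 (order 20) has exactly 8 irreducible complex representations.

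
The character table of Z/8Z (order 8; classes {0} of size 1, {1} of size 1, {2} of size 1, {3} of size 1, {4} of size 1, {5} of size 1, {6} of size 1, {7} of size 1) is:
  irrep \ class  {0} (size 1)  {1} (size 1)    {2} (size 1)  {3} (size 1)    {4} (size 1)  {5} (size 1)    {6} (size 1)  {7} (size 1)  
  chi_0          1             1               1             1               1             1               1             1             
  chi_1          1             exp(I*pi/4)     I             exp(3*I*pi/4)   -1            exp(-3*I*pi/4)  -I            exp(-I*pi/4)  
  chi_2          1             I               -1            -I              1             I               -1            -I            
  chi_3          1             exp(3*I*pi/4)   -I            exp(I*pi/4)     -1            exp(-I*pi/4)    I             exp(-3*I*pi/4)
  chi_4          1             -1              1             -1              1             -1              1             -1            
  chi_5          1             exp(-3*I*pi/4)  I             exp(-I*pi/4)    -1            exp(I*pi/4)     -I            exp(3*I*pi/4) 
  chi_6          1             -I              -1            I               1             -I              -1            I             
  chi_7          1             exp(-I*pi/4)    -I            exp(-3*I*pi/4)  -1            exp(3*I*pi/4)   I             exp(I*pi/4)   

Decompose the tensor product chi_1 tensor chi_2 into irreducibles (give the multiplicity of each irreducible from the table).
chi_1 tensor chi_2 = chi_3 (all other irreducibles have multiplicity 0).

Derivation: The character of a tensor product is the pointwise product (chi_1 * chi_2)(C) = chi_1(C) * chi_2(C):
  {0}: (1)*(1), {1}: (exp(I*pi/4))*(I), {2}: (I)*(-1), {3}: (exp(3*I*pi/4))*(-I), {4}: (-1)*(1), {5}: (exp(-3*I*pi/4))*(I), {6}: (-I)*(-1), {7}: (exp(-I*pi/4))*(-I)
so (chi_1 * chi_2) takes values
  {0} -> 1, {1} -> exp(3*I*pi/4), {2} -> -I, {3} -> -exp(-3*I*pi/4), {4} -> -1, {5} -> exp(-I*pi/4), {6} -> I, {7} -> -exp(I*pi/4).
Now take the inner product of this character with each irreducible chi from the table, <chi_1*chi_2, chi> = (1/8) sum_C |C| (chi_1*chi_2)(C) conj(chi(C)):
  <chi_1*chi_2, chi_0> = (1/8)[1*(1)*conj(1) + 1*(exp(3*I*pi/4))*conj(1) + 1*(-I)*conj(1) + 1*(-exp(-3*I*pi/4))*conj(1) + 1*(-1)*conj(1) + 1*(exp(-I*pi/4))*conj(1) + 1*(I)*conj(1) + 1*(-exp(I*pi/4))*conj(1)]
      = (1/8)[(1) + (exp(3*I*pi/4)) + (-I) + (-exp(-3*I*pi/4)) + (-1) + (exp(-I*pi/4)) + (I) + (-exp(I*pi/4))] = 0/8 = 0
  <chi_1*chi_2, chi_1> = (1/8)[1*(1)*conj(1) + 1*(exp(3*I*pi/4))*conj(exp(I*pi/4)) + 1*(-I)*conj(I) + 1*(-exp(-3*I*pi/4))*conj(exp(3*I*pi/4)) + 1*(-1)*conj(-1) + 1*(exp(-I*pi/4))*conj(exp(-3*I*pi/4)) + 1*(I)*conj(-I) + 1*(-exp(I*pi/4))*conj(exp(-I*pi/4))]
      = (1/8)[(1) + (I) + (-1) + (-I) + (1) + (I) + (-1) + (-I)] = 0/8 = 0
  <chi_1*chi_2, chi_2> = (1/8)[1*(1)*conj(1) + 1*(exp(3*I*pi/4))*conj(I) + 1*(-I)*conj(-1) + 1*(-exp(-3*I*pi/4))*conj(-I) + 1*(-1)*conj(1) + 1*(exp(-I*pi/4))*conj(I) + 1*(I)*conj(-1) + 1*(-exp(I*pi/4))*conj(-I)]
      = (1/8)[(1) + (-exp(-3*I*pi/4)) + (I) + (-exp(-I*pi/4)) + (-1) + (-exp(I*pi/4)) + (-I) + (-exp(3*I*pi/4))] = 0/8 = 0
  <chi_1*chi_2, chi_3> = (1/8)[1*(1)*conj(1) + 1*(exp(3*I*pi/4))*conj(exp(3*I*pi/4)) + 1*(-I)*conj(-I) + 1*(-exp(-3*I*pi/4))*conj(exp(I*pi/4)) + 1*(-1)*conj(-1) + 1*(exp(-I*pi/4))*conj(exp(-I*pi/4)) + 1*(I)*conj(I) + 1*(-exp(I*pi/4))*conj(exp(-3*I*pi/4))]
      = (1/8)[(1) + (1) + (1) + (1) + (1) + (1) + (1) + (1)] = 8/8 = 1
  <chi_1*chi_2, chi_4> = (1/8)[1*(1)*conj(1) + 1*(exp(3*I*pi/4))*conj(-1) + 1*(-I)*conj(1) + 1*(-exp(-3*I*pi/4))*conj(-1) + 1*(-1)*conj(1) + 1*(exp(-I*pi/4))*conj(-1) + 1*(I)*conj(1) + 1*(-exp(I*pi/4))*conj(-1)]
      = (1/8)[(1) + (-exp(3*I*pi/4)) + (-I) + (exp(-3*I*pi/4)) + (-1) + (-exp(-I*pi/4)) + (I) + (exp(I*pi/4))] = 0/8 = 0
  <chi_1*chi_2, chi_5> = (1/8)[1*(1)*conj(1) + 1*(exp(3*I*pi/4))*conj(exp(-3*I*pi/4)) + 1*(-I)*conj(I) + 1*(-exp(-3*I*pi/4))*conj(exp(-I*pi/4)) + 1*(-1)*conj(-1) + 1*(exp(-I*pi/4))*conj(exp(I*pi/4)) + 1*(I)*conj(-I) + 1*(-exp(I*pi/4))*conj(exp(3*I*pi/4))]
      = (1/8)[(1) + (-I) + (-1) + (I) + (1) + (-I) + (-1) + (I)] = 0/8 = 0
  <chi_1*chi_2, chi_6> = (1/8)[1*(1)*conj(1) + 1*(exp(3*I*pi/4))*conj(-I) + 1*(-I)*conj(-1) + 1*(-exp(-3*I*pi/4))*conj(I) + 1*(-1)*conj(1) + 1*(exp(-I*pi/4))*conj(-I) + 1*(I)*conj(-1) + 1*(-exp(I*pi/4))*conj(I)]
      = (1/8)[(1) + (exp(-3*I*pi/4)) + (I) + (exp(-I*pi/4)) + (-1) + (exp(I*pi/4)) + (-I) + (exp(3*I*pi/4))] = 0/8 = 0
  <chi_1*chi_2, chi_7> = (1/8)[1*(1)*conj(1) + 1*(exp(3*I*pi/4))*conj(exp(-I*pi/4)) + 1*(-I)*conj(-I) + 1*(-exp(-3*I*pi/4))*conj(exp(-3*I*pi/4)) + 1*(-1)*conj(-1) + 1*(exp(-I*pi/4))*conj(exp(3*I*pi/4)) + 1*(I)*conj(I) + 1*(-exp(I*pi/4))*conj(exp(I*pi/4))]
      = (1/8)[(1) + (-1) + (1) + (-1) + (1) + (-1) + (1) + (-1)] = 0/8 = 0
(Exp terms are combined using exp(i*s)*conj(exp(i*t)) = exp(i*(s-t)), and sums of them are collapsed using the identity that for every m > 1 the m distinct m-th roots of unity sum to 0, e.g. 1 + exp(2*I*pi/3) + exp(-2*I*pi/3) = 0.)
Hence the multiplicities are chi_3: 1. Dimension check: dim(chi_1)*dim(chi_2) = 1*1 = 1 and sum (mult * dim) = 1*1 = 1.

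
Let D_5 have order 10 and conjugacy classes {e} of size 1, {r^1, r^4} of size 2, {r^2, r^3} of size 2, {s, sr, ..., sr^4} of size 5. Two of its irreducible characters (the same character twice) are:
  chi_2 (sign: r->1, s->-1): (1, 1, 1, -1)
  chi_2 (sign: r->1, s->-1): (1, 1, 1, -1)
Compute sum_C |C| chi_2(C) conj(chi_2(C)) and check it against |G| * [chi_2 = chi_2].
Sum = 10 = |G| = 10; so <chi_2, chi_2> = 1 (norm-1 confirms irreducibility).

Proof sketch: Compute term by term over conjugacy classes (|C| * chi_2(C) * conj(chi_2(C))):
  1*(1)*conj(1) + 2*(1)*conj(1) + 2*(1)*conj(1) + 5*(-1)*conj(-1)
  = (1) + (2) + (2) + (5)
  = 10.
Dividing by |G| = 10 gives 10/10 = 1, matching the row-orthogonality relation <chi_2, chi_2> = [chi_2 = chi_2].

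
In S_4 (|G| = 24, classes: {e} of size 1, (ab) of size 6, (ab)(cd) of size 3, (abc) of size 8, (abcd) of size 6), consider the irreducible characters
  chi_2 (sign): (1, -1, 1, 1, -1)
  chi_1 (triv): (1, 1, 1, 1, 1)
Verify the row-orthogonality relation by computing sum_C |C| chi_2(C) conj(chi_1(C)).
Sum = 0; so <chi_2, chi_1> = 0 (distinct irreducibles are orthogonal).

Justification: Compute term by term over conjugacy classes (|C| * chi_2(C) * conj(chi_1(C))):
  1*(1)*conj(1) + 6*(-1)*conj(1) + 3*(1)*conj(1) + 8*(1)*conj(1) + 6*(-1)*conj(1)
  = (1) + (-6) + (3) + (8) + (-6)
  = 0.
Dividing by |G| = 24 gives 0/24 = 0, matching the row-orthogonality relation <chi_2, chi_1> = [chi_2 = chi_1].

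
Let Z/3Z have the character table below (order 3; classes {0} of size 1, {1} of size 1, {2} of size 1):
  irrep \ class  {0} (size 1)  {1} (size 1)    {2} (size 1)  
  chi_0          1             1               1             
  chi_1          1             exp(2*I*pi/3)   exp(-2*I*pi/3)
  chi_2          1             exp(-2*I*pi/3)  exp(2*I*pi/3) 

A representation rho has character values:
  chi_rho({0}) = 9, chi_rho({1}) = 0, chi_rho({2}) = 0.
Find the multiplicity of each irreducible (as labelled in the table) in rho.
Multiplicities: chi_0: 3, chi_1: 3, chi_2: 3.

Details: Use <chi_rho, chi> = (1/|G|) sum_C |C| * chi_rho(C) * conj(chi(C)) with |G| = 3 for each irreducible chi in the table:
  <chi_rho, chi_0> = (1/3)[1*(9)*conj(1) + 1*(0)*conj(1) + 1*(0)*conj(1)]
      = (1/3)[(9) + (0) + (0)] = 9/3 = 3
  <chi_rho, chi_1> = (1/3)[1*(9)*conj(1) + 1*(0)*conj(exp(2*I*pi/3)) + 1*(0)*conj(exp(-2*I*pi/3))]
      = (1/3)[(9) + (0) + (0)] = 9/3 = 3
  <chi_rho, chi_2> = (1/3)[1*(9)*conj(1) + 1*(0)*conj(exp(-2*I*pi/3)) + 1*(0)*conj(exp(2*I*pi/3))]
      = (1/3)[(9) + (0) + (0)] = 9/3 = 3
(Exp terms are combined using exp(i*s)*conj(exp(i*t)) = exp(i*(s-t)), and sums of them are collapsed using the identity that for every m > 1 the m distinct m-th roots of unity sum to 0, e.g. 1 + exp(2*I*pi/3) + exp(-2*I*pi/3) = 0.)
Dimension check: dim(rho) = sum (mult * dim) = 3*1 + 3*1 + 3*1 = 9 = chi_rho(e) = 9.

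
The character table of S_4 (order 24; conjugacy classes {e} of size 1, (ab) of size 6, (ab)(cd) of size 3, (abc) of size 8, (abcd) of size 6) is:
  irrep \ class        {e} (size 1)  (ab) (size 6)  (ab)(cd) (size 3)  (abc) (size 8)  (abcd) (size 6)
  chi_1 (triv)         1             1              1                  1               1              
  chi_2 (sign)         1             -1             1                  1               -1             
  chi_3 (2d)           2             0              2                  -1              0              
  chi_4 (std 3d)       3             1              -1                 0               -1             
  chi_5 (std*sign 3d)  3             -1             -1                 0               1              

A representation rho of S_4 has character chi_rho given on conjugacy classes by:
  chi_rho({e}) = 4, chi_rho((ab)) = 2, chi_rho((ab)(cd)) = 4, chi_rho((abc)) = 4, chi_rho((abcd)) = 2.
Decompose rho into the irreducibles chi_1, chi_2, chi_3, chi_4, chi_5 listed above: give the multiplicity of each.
Multiplicities: chi_1: 3, chi_2: 1, chi_3: 0, chi_4: 0, chi_5: 0.

Derivation: Use <chi_rho, chi> = (1/|G|) sum_C |C| * chi_rho(C) * conj(chi(C)) with |G| = 24 for each irreducible chi in the table:
  <chi_rho, chi_1> = (1/24)[1*(4)*conj(1) + 6*(2)*conj(1) + 3*(4)*conj(1) + 8*(4)*conj(1) + 6*(2)*conj(1)]
      = (1/24)[(4) + (12) + (12) + (32) + (12)] = 72/24 = 3
  <chi_rho, chi_2> = (1/24)[1*(4)*conj(1) + 6*(2)*conj(-1) + 3*(4)*conj(1) + 8*(4)*conj(1) + 6*(2)*conj(-1)]
      = (1/24)[(4) + (-12) + (12) + (32) + (-12)] = 24/24 = 1
  <chi_rho, chi_3> = (1/24)[1*(4)*conj(2) + 6*(2)*conj(0) + 3*(4)*conj(2) + 8*(4)*conj(-1) + 6*(2)*conj(0)]
      = (1/24)[(8) + (0) + (24) + (-32) + (0)] = 0/24 = 0
  <chi_rho, chi_4> = (1/24)[1*(4)*conj(3) + 6*(2)*conj(1) + 3*(4)*conj(-1) + 8*(4)*conj(0) + 6*(2)*conj(-1)]
      = (1/24)[(12) + (12) + (-12) + (0) + (-12)] = 0/24 = 0
  <chi_rho, chi_5> = (1/24)[1*(4)*conj(3) + 6*(2)*conj(-1) + 3*(4)*conj(-1) + 8*(4)*conj(0) + 6*(2)*conj(1)]
      = (1/24)[(12) + (-12) + (-12) + (0) + (12)] = 0/24 = 0
Dimension check: dim(rho) = sum (mult * dim) = 3*1 + 1*1 + 0*2 + 0*3 + 0*3 = 4 = chi_rho(e) = 4.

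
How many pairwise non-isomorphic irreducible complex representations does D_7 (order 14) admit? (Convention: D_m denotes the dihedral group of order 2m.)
5

Working: The number of irreducible complex representations of a finite group equals its number of conjugacy classes. D_7 has 5 conjugacy classes ((n+3)/2 for n odd), so D_7 (order 14) has exactly 5 irreducible complex representations.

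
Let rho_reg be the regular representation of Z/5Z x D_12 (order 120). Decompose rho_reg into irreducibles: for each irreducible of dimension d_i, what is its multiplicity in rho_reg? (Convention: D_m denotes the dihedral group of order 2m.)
Each irreducible V_i of dimension d_i appears with multiplicity d_i, i.e. rho_reg = (direct sum over all irreducibles V_i) d_i V_i. The irreducible dimensions for Z/5Z x D_12 are 1, 1, 1, 1, 1, 1, 1, 1, 1, 1, 1, 1, 1, 1, 1, 1, 1, 1, 1, 1, 2, 2, 2, 2, 2, 2, 2, 2, 2, 2, 2, 2, 2, 2, 2, 2, 2, 2, 2, 2, 2, 2, 2, 2, 2: 20 irreducibles of dimension 1, each with multiplicity 1; 25 irreducibles of dimension 2, each with multiplicity 2. Total dimension 20*1*1 + 25*2*2 = 120 = |G|.

Solution. General theorem: in the regular representation of a finite group G, each irreducible appears with multiplicity equal to its dimension. Check: dim(rho_reg) = sum d_i^2 = 1 + 1 + 1 + 1 + 1 + 1 + 1 + 1 + 1 + 1 + 1 + 1 + 1 + 1 + 1 + 1 + 1 + 1 + 1 + 1 + 4 + 4 + 4 + 4 + 4 + 4 + 4 + 4 + 4 + 4 + 4 + 4 + 4 + 4 + 4 + 4 + 4 + 4 + 4 + 4 + 4 + 4 + 4 + 4 + 4 = 120 = |G|.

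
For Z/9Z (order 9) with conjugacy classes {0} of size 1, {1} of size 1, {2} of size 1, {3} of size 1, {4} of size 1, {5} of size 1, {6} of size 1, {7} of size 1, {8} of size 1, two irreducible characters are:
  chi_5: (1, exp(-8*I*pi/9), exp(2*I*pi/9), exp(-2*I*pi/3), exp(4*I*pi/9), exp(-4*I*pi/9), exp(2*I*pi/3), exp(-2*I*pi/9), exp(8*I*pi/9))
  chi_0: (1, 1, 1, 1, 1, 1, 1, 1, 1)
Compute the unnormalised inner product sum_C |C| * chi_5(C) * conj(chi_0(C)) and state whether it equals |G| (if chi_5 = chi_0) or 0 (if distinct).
Sum = 0; so <chi_5, chi_0> = 0 (distinct irreducibles are orthogonal).

Explanation: Compute term by term over conjugacy classes (|C| * chi_5(C) * conj(chi_0(C))):
  1*(1)*conj(1) + 1*(exp(-8*I*pi/9))*conj(1) + 1*(exp(2*I*pi/9))*conj(1) + 1*(exp(-2*I*pi/3))*conj(1) + 1*(exp(4*I*pi/9))*conj(1) + 1*(exp(-4*I*pi/9))*conj(1) + 1*(exp(2*I*pi/3))*conj(1) + 1*(exp(-2*I*pi/9))*conj(1) + 1*(exp(8*I*pi/9))*conj(1)
  = (1) + (exp(-8*I*pi/9)) + (exp(2*I*pi/9)) + (exp(-2*I*pi/3)) + (exp(4*I*pi/9)) + (exp(-4*I*pi/9)) + (exp(2*I*pi/3)) + (exp(-2*I*pi/9)) + (exp(8*I*pi/9))
  = 0.
(Exp terms are combined using exp(i*s)*conj(exp(i*t)) = exp(i*(s-t)), and sums of them are collapsed using the identity that for every m > 1 the m distinct m-th roots of unity sum to 0, e.g. 1 + exp(2*I*pi/3) + exp(-2*I*pi/3) = 0.)
Dividing by |G| = 9 gives 0/9 = 0, matching the row-orthogonality relation <chi_5, chi_0> = [chi_5 = chi_0].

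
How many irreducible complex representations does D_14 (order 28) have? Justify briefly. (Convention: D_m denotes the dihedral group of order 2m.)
10

Proof sketch: The number of irreducible complex representations of a finite group equals its number of conjugacy classes. D_14 has 10 conjugacy classes (n/2 + 3 for n even), so D_14 (order 28) has exactly 10 irreducible complex representations.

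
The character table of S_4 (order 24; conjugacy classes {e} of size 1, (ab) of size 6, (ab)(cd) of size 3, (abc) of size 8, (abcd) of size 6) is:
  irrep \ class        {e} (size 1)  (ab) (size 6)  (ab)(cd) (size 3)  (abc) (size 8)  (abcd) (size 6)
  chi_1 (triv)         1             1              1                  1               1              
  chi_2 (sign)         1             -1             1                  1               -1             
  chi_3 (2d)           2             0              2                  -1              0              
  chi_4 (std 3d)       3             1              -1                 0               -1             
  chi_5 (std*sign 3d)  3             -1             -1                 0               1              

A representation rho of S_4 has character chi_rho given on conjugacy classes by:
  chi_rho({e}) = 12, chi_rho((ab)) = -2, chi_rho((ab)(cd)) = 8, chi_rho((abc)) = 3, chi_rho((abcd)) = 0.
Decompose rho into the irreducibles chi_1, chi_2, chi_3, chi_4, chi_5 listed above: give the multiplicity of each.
Multiplicities: chi_1: 2, chi_2: 3, chi_3: 2, chi_4: 0, chi_5: 1.

Details: Use <chi_rho, chi> = (1/|G|) sum_C |C| * chi_rho(C) * conj(chi(C)) with |G| = 24 for each irreducible chi in the table:
  <chi_rho, chi_1> = (1/24)[1*(12)*conj(1) + 6*(-2)*conj(1) + 3*(8)*conj(1) + 8*(3)*conj(1) + 6*(0)*conj(1)]
      = (1/24)[(12) + (-12) + (24) + (24) + (0)] = 48/24 = 2
  <chi_rho, chi_2> = (1/24)[1*(12)*conj(1) + 6*(-2)*conj(-1) + 3*(8)*conj(1) + 8*(3)*conj(1) + 6*(0)*conj(-1)]
      = (1/24)[(12) + (12) + (24) + (24) + (0)] = 72/24 = 3
  <chi_rho, chi_3> = (1/24)[1*(12)*conj(2) + 6*(-2)*conj(0) + 3*(8)*conj(2) + 8*(3)*conj(-1) + 6*(0)*conj(0)]
      = (1/24)[(24) + (0) + (48) + (-24) + (0)] = 48/24 = 2
  <chi_rho, chi_4> = (1/24)[1*(12)*conj(3) + 6*(-2)*conj(1) + 3*(8)*conj(-1) + 8*(3)*conj(0) + 6*(0)*conj(-1)]
      = (1/24)[(36) + (-12) + (-24) + (0) + (0)] = 0/24 = 0
  <chi_rho, chi_5> = (1/24)[1*(12)*conj(3) + 6*(-2)*conj(-1) + 3*(8)*conj(-1) + 8*(3)*conj(0) + 6*(0)*conj(1)]
      = (1/24)[(36) + (12) + (-24) + (0) + (0)] = 24/24 = 1
Dimension check: dim(rho) = sum (mult * dim) = 2*1 + 3*1 + 2*2 + 0*3 + 1*3 = 12 = chi_rho(e) = 12.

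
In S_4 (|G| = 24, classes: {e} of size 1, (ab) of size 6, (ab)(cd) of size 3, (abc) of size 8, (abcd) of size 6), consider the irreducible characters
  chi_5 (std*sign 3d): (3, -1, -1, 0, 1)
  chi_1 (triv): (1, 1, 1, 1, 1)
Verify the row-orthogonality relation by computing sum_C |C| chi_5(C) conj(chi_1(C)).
Sum = 0; so <chi_5, chi_1> = 0 (distinct irreducibles are orthogonal).

Justification: Compute term by term over conjugacy classes (|C| * chi_5(C) * conj(chi_1(C))):
  1*(3)*conj(1) + 6*(-1)*conj(1) + 3*(-1)*conj(1) + 8*(0)*conj(1) + 6*(1)*conj(1)
  = (3) + (-6) + (-3) + (0) + (6)
  = 0.
Dividing by |G| = 24 gives 0/24 = 0, matching the row-orthogonality relation <chi_5, chi_1> = [chi_5 = chi_1].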